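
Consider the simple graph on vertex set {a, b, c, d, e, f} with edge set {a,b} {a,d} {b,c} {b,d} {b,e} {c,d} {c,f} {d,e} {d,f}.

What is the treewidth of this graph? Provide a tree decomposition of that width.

Every bag has size at most 3, so the width is 3 − 1 = 2 and tw(G) ≤ 2. For the lower bound, the 3 vertices {c, d, f} are pairwise adjacent, and any tree decomposition puts a clique entirely inside one bag — forcing width ≥ 2. The upper and lower bounds meet at 2, so that is the treewidth.

Treewidth 2.
One such decomposition:
Bags: B1 = {b, c, d}  B2 = {a, b, d}  B3 = {c, d, f}  B4 = {b, d, e}
Tree: B1–B2, B1–B3, B1–B4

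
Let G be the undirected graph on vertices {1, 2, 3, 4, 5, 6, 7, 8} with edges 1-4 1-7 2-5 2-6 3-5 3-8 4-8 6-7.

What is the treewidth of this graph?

A width-2 tree decomposition is:
Bags: B1 = {2, 6, 7}  B2 = {2, 5, 7}  B3 = {3, 5, 7}  B4 = {3, 7, 8}  B5 = {4, 7, 8}  B6 = {1, 4, 7}
Tree: B1–B2, B2–B3, B3–B4, B4–B5, B5–B6
The largest bag has 3 vertices, giving width 2; this decomposition certifies tw(G) ≤ 2. For the lower bound, G contains the cycle 7–6–2–5–3–8–4–1–7, so G is not a forest; only forests have treewidth ≤ 1, hence tw(G) ≥ 2. Combining the bounds, tw(G) = 2.

2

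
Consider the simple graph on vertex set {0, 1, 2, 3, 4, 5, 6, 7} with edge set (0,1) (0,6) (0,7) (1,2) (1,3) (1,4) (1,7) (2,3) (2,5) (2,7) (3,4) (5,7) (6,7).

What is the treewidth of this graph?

A width-2 tree decomposition is:
Bags: B1 = {0, 1, 7}  B2 = {1, 2, 7}  B3 = {1, 2, 3}  B4 = {2, 5, 7}  B5 = {0, 6, 7}  B6 = {1, 3, 4}
Tree: B1–B2, B2–B3, B2–B4, B1–B5, B3–B6
Every bag has size at most 3, so the width is 3 − 1 = 2 and tw(G) ≤ 2. On the other hand G contains the 3-clique {0, 1, 7}. A clique must lie in a single bag of any decomposition, so no decomposition can have width below 2. Hence tw(G) = 2 exactly.

2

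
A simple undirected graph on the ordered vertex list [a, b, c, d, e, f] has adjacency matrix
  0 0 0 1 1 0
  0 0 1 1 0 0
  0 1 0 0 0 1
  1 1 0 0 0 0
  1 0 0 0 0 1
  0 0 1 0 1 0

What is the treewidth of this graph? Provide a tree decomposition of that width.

Treewidth 2.
One optimal decomposition is:
Bags: B1 = {b, c, d}  B2 = {c, d, f}  B3 = {d, e, f}  B4 = {a, d, e}
Tree: B1–B2, B2–B3, B3–B4

Each bag holds 3 vertices, so the decomposition has width 2, which upper-bounds the treewidth. The edges d–b–c–f–e–a–d form a cycle, so G is not a tree and its treewidth is at least 2. The upper and lower bounds meet at 2, so that is the treewidth.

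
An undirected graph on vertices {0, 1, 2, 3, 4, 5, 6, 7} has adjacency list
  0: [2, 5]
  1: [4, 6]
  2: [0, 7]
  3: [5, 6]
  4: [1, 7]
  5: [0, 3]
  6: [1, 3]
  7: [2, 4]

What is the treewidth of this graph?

A width-2 tree decomposition is:
Bags: B1 = {1, 4, 7}  B2 = {1, 6, 7}  B3 = {3, 6, 7}  B4 = {3, 5, 7}  B5 = {0, 5, 7}  B6 = {0, 2, 7}
Tree: B1–B2, B2–B3, B3–B4, B4–B5, B5–B6
Every bag has size at most 3, so the width is 3 − 1 = 2 and tw(G) ≤ 2. For the lower bound, G contains the cycle 7–4–1–6–3–5–0–2–7, so G is not a forest; only forests have treewidth ≤ 1, hence tw(G) ≥ 2. Hence tw(G) = 2 exactly.

2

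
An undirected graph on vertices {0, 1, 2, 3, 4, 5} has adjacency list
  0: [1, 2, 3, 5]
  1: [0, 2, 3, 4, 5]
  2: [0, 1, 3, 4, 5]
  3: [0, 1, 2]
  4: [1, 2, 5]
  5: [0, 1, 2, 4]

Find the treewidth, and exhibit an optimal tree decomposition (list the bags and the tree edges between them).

Treewidth 3.
Bags: B1 = {1, 2, 4, 5}  B2 = {0, 1, 2, 5}  B3 = {0, 1, 2, 3}
Tree: B1–B2, B2–B3

The largest bag has 4 vertices, giving width 3; this decomposition certifies tw(G) ≤ 3. Conversely, {0, 1, 2, 3} is a clique of size 4, and the vertices of any clique must share a bag in every tree decomposition; so some bag has ≥ 4 vertices and tw(G) ≥ 3. The upper and lower bounds meet at 3, so that is the treewidth.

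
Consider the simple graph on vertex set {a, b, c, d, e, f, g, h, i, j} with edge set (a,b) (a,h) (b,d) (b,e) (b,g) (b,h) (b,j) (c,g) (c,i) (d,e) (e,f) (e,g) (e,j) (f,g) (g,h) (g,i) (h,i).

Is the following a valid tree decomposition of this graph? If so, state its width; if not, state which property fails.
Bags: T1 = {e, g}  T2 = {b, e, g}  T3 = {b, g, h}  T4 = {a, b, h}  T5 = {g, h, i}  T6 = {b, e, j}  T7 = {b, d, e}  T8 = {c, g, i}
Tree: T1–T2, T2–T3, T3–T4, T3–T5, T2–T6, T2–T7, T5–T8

A tree decomposition must satisfy three properties: every vertex lies in some bag; for every edge, both endpoints lie together in some bag; and for every vertex, the bags containing it form a connected subtree. Here vertex f appears in no bag, so the decomposition is invalid.

No — vertex f appears in no bag.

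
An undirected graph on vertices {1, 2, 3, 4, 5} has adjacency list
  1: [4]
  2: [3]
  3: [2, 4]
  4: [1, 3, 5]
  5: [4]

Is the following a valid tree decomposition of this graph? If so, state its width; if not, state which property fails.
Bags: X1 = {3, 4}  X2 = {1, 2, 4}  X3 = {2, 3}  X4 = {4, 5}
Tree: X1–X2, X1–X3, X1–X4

No — bags containing vertex 2 are not connected in the tree.

A tree decomposition must satisfy three properties: every vertex lies in some bag; for every edge, both endpoints lie together in some bag; and for every vertex, the bags containing it form a connected subtree. Here bags containing vertex 2 are not connected in the tree, so the decomposition is invalid.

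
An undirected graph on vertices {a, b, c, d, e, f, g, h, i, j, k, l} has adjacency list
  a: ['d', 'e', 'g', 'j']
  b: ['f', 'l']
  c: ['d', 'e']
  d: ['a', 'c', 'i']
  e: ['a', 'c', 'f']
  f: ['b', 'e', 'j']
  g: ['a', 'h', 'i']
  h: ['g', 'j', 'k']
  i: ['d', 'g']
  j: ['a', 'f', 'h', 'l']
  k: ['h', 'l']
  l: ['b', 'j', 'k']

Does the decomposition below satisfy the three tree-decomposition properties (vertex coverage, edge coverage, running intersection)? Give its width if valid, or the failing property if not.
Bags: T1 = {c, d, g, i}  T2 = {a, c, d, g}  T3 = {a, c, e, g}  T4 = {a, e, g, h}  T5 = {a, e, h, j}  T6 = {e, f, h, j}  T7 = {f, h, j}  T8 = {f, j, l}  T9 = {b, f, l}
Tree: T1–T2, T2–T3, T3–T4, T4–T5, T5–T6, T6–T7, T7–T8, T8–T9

No — vertex k appears in no bag.

A tree decomposition must satisfy three properties: every vertex lies in some bag; for every edge, both endpoints lie together in some bag; and for every vertex, the bags containing it form a connected subtree. Here vertex k appears in no bag, so the decomposition is invalid.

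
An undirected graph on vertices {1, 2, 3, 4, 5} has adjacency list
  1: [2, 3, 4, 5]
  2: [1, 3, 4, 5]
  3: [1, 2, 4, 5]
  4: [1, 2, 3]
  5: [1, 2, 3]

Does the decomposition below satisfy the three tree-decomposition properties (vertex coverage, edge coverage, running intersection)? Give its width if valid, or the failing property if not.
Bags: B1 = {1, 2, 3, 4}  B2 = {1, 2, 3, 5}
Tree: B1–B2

Yes; width 3.

Vertex coverage: the bags together contain {1, 2, 3, 4, 5}, the full vertex set. Edge coverage: each edge of G has both endpoints in at least one bag. Running intersection: for every vertex, the bags containing it form a connected subtree. All three properties hold, so this is a valid tree decomposition of width max|bag| − 1 = 3, and hence tw(G) ≤ 3.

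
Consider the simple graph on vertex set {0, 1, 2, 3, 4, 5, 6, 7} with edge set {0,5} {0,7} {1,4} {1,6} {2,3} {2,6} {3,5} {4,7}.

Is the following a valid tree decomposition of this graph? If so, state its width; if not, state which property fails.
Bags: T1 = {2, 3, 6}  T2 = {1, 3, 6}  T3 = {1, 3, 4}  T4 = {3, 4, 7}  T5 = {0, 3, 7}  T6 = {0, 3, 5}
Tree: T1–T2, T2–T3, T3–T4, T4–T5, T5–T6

Vertex coverage: the bags together contain {0, 1, 2, 3, 4, 5, 6, 7}, the full vertex set. Edge coverage: each edge of G has both endpoints in at least one bag. Running intersection: for every vertex, the bags containing it form a connected subtree. All three properties hold, so this is a valid tree decomposition of width max|bag| − 1 = 2, and hence tw(G) ≤ 2.

Yes; width 2.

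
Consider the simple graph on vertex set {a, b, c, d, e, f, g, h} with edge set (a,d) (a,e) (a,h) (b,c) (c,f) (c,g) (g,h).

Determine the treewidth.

1

A width-1 tree decomposition is:
Bags: B1 = {g, h}  B2 = {a, h}  B3 = {a, d}  B4 = {c, g}  B5 = {a, e}  B6 = {b, c}  B7 = {c, f}
Tree: B1–B2, B2–B3, B1–B4, B3–B5, B4–B6, B6–B7
Each bag holds 2 vertices, so the decomposition has width 1, which upper-bounds the treewidth. G has an edge, so its treewidth is at least 1. Therefore the treewidth is 1.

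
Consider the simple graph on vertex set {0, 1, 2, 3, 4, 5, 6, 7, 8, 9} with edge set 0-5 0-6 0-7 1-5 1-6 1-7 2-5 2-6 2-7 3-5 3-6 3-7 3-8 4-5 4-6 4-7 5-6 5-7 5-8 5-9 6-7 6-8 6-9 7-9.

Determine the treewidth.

3

A width-3 tree decomposition is:
Bags: B1 = {3, 5, 6, 7}  B2 = {3, 5, 6, 8}  B3 = {2, 5, 6, 7}  B4 = {1, 5, 6, 7}  B5 = {4, 5, 6, 7}  B6 = {5, 6, 7, 9}  B7 = {0, 5, 6, 7}
Tree: B1–B2, B1–B3, B1–B4, B3–B5, B1–B6, B4–B7
Each bag holds 4 vertices, so the decomposition has width 3, which upper-bounds the treewidth. Conversely, {3, 5, 6, 8} is a clique of size 4, and the vertices of any clique must share a bag in every tree decomposition; so some bag has ≥ 4 vertices and tw(G) ≥ 3. The upper and lower bounds meet at 3, so that is the treewidth.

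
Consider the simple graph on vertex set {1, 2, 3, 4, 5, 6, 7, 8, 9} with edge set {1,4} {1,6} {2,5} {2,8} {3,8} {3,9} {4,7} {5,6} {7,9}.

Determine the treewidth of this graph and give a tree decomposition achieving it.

Treewidth 2.
One such decomposition:
Bags: B1 = {4, 7, 9}  B2 = {3, 4, 9}  B3 = {3, 4, 8}  B4 = {2, 4, 8}  B5 = {2, 4, 5}  B6 = {4, 5, 6}  B7 = {1, 4, 6}
Tree: B1–B2, B2–B3, B3–B4, B4–B5, B5–B6, B6–B7

Every bag has size at most 3, so the width is 3 − 1 = 2 and tw(G) ≤ 2. The edges 4–7–9–3–8–2–5–6–1–4 form a cycle, so G is not a tree and its treewidth is at least 2. Therefore the treewidth is 2.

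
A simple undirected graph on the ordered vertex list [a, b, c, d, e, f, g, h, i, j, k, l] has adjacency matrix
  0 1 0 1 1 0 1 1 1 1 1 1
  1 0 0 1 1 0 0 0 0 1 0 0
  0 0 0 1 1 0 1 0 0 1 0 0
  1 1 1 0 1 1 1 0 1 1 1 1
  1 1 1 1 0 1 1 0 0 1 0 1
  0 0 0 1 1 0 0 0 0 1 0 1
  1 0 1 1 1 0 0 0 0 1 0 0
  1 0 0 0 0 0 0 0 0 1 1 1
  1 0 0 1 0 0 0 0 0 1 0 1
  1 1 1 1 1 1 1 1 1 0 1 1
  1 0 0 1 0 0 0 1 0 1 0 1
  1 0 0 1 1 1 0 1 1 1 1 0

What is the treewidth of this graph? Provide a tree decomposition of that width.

The largest bag has 5 vertices, giving width 4; this decomposition certifies tw(G) ≤ 4. For the lower bound, the 5 vertices {a, d, e, g, j} are pairwise adjacent, and any tree decomposition puts a clique entirely inside one bag — forcing width ≥ 4. Combining the bounds, tw(G) = 4.

Treewidth 4.
One optimal decomposition is:
Bags: B1 = {a, d, j, k, l}  B2 = {a, d, e, j, l}  B3 = {a, b, d, e, j}  B4 = {a, d, e, g, j}  B5 = {a, d, i, j, l}  B6 = {c, d, e, g, j}  B7 = {a, h, j, k, l}  B8 = {d, e, f, j, l}
Tree: B1–B2, B2–B3, B3–B4, B2–B5, B4–B6, B1–B7, B2–B8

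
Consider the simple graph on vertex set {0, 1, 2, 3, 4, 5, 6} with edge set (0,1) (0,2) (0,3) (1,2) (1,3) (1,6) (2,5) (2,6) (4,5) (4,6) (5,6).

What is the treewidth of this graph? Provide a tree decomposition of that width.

Every bag has size at most 3, so the width is 3 − 1 = 2 and tw(G) ≤ 2. On the other hand G contains the 3-clique {0, 1, 2}. A clique must lie in a single bag of any decomposition, so no decomposition can have width below 2. Combining the bounds, tw(G) = 2.

Treewidth 2.
Bags: B1 = {1, 2, 6}  B2 = {2, 5, 6}  B3 = {0, 1, 2}  B4 = {4, 5, 6}  B5 = {0, 1, 3}
Tree: B1–B2, B1–B3, B2–B4, B3–B5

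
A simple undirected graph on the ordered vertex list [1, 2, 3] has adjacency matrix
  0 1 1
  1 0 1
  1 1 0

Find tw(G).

2

A width-2 tree decomposition is:
Bags: B1 = {1, 2, 3}
Tree: (single bag)
A single bag containing all 3 vertices is trivially a valid decomposition of width 2. Conversely, {1, 2, 3} is a clique of size 3, and the vertices of any clique must share a bag in every tree decomposition; so some bag has ≥ 3 vertices and tw(G) ≥ 2. Hence tw(G) = 2 exactly.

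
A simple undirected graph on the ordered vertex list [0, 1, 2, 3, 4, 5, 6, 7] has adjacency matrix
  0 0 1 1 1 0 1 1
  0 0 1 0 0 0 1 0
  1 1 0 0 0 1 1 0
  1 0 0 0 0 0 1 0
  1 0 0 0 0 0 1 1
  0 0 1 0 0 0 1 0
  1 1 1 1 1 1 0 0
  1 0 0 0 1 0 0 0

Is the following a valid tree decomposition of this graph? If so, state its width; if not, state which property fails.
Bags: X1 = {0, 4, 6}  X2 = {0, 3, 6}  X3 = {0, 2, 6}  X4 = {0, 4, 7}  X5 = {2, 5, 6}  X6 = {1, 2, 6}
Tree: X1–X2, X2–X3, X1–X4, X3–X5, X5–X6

Checking the three conditions: (i) the bags cover all of {0, 1, 2, 3, 4, 5, 6, 7}; (ii) for each edge, some bag contains both endpoints; (iii) the bags containing any fixed vertex form a subtree. All hold, so the decomposition is valid with width 3 − 1 = 2.

Yes; width 2.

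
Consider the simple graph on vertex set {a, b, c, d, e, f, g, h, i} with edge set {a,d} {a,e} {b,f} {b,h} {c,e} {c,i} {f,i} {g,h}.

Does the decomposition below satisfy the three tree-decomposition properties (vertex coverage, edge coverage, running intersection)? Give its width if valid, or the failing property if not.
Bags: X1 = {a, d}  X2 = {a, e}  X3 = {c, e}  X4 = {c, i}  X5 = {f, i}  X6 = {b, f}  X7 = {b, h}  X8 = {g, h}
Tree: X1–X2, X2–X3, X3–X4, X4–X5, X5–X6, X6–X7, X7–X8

Every vertex of G appears in some bag (union = {a, b, c, d, e, f, g, h, i}); every edge is covered by a bag; and for each vertex v the set of bags containing v is connected in the bag tree. The decomposition is therefore valid. The largest bag has 2 vertices, so the width is 1.

Yes; width 1.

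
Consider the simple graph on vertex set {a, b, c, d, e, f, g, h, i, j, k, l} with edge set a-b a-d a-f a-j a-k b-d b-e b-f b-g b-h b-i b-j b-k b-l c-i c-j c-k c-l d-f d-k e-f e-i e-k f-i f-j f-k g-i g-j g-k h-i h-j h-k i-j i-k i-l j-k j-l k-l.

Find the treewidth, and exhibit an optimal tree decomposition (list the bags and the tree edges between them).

Treewidth 4.
Bags: B1 = {b, f, i, j, k}  B2 = {b, i, j, k, l}  B3 = {a, b, f, j, k}  B4 = {a, b, d, f, k}  B5 = {b, e, f, i, k}  B6 = {b, h, i, j, k}  B7 = {b, g, i, j, k}  B8 = {c, i, j, k, l}
Tree: B1–B2, B1–B3, B3–B4, B1–B5, B2–B6, B1–B7, B2–B8

Each bag holds 5 vertices, so the decomposition has width 4, which upper-bounds the treewidth. For the lower bound, the 5 vertices {c, i, j, k, l} are pairwise adjacent, and any tree decomposition puts a clique entirely inside one bag — forcing width ≥ 4. Combining the bounds, tw(G) = 4.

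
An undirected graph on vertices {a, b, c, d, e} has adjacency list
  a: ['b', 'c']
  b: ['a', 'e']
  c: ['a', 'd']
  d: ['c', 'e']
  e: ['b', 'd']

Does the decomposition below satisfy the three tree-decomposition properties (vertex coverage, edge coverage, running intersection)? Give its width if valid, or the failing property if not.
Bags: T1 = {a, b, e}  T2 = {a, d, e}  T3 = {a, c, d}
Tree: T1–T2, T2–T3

Yes; width 2.

Vertex coverage: the bags together contain {a, b, c, d, e}, the full vertex set. Edge coverage: each edge of G has both endpoints in at least one bag. Running intersection: for every vertex, the bags containing it form a connected subtree. All three properties hold, so this is a valid tree decomposition of width max|bag| − 1 = 2, and hence tw(G) ≤ 2.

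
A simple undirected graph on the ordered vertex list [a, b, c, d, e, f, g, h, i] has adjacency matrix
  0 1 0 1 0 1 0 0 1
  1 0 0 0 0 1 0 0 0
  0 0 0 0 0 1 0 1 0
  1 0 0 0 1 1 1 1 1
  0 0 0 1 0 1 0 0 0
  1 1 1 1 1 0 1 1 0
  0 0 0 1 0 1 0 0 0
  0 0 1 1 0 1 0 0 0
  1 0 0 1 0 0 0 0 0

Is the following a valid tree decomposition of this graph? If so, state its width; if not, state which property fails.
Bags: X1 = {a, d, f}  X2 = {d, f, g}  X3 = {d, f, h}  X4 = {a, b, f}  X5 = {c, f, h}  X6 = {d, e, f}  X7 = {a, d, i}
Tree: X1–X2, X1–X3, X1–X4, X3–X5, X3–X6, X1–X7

Checking the three conditions: (i) the bags cover all of {a, b, c, d, e, f, g, h, i}; (ii) for each edge, some bag contains both endpoints; (iii) the bags containing any fixed vertex form a subtree. All hold, so the decomposition is valid with width 3 − 1 = 2.

Yes; width 2.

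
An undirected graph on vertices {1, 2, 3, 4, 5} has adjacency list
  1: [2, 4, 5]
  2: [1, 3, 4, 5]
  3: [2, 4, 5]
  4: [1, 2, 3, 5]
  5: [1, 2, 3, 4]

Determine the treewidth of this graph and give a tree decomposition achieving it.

Every bag has size at most 4, so the width is 4 − 1 = 3 and tw(G) ≤ 3. Conversely, {1, 2, 4, 5} is a clique of size 4, and the vertices of any clique must share a bag in every tree decomposition; so some bag has ≥ 4 vertices and tw(G) ≥ 3. The upper and lower bounds meet at 3, so that is the treewidth.

Treewidth 3.
Bags: B1 = {2, 3, 4, 5}  B2 = {1, 2, 4, 5}
Tree: B1–B2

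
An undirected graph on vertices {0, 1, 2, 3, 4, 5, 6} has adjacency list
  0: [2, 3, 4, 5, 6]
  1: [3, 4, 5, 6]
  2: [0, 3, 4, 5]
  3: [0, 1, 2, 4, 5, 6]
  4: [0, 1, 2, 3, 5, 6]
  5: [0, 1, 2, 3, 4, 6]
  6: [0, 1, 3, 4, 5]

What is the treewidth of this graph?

A width-4 tree decomposition is:
Bags: B1 = {0, 3, 4, 5, 6}  B2 = {0, 2, 3, 4, 5}  B3 = {1, 3, 4, 5, 6}
Tree: B1–B2, B1–B3
Every bag has size at most 5, so the width is 5 − 1 = 4 and tw(G) ≤ 4. For the lower bound, the 5 vertices {0, 2, 3, 4, 5} are pairwise adjacent, and any tree decomposition puts a clique entirely inside one bag — forcing width ≥ 4. Hence tw(G) = 4 exactly.

4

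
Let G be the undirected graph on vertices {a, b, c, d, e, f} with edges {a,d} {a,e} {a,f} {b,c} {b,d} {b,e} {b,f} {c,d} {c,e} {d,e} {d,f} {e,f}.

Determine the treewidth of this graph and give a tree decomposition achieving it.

Treewidth 3.
One optimal decomposition is:
Bags: B1 = {b, d, e, f}  B2 = {a, d, e, f}  B3 = {b, c, d, e}
Tree: B1–B2, B1–B3

Every bag has size at most 4, so the width is 4 − 1 = 3 and tw(G) ≤ 3. On the other hand G contains the 4-clique {b, c, d, e}. A clique must lie in a single bag of any decomposition, so no decomposition can have width below 3. The upper and lower bounds meet at 3, so that is the treewidth.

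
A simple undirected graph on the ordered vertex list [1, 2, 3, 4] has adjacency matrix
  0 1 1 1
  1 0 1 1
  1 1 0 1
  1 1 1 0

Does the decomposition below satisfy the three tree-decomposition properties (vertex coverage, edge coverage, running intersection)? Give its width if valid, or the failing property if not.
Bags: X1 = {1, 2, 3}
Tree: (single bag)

A tree decomposition must satisfy three properties: every vertex lies in some bag; for every edge, both endpoints lie together in some bag; and for every vertex, the bags containing it form a connected subtree. Here vertex 4 appears in no bag, so the decomposition is invalid.

No — vertex 4 appears in no bag.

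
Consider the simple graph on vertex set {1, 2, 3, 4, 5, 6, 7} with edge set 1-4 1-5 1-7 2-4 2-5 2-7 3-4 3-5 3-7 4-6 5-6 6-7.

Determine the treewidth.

3

A width-3 tree decomposition is:
Bags: B1 = {1, 4, 5, 7}  B2 = {3, 4, 5, 7}  B3 = {4, 5, 6, 7}  B4 = {2, 4, 5, 7}
Tree: B1–B2, B2–B3, B3–B4
Each bag holds 4 vertices, so the decomposition has width 3, which upper-bounds the treewidth. For the lower bound: the 4 vertex sets {1,5}, {3,7}, {4}, {6} are disjoint, each induces a connected subgraph, and every pair is joined by at least one edge of G. Contracting each set to a single vertex therefore yields K_{4} as a minor, and since treewidth is minor-monotone, tw(G) ≥ tw(K_{4}) = 3. Combining the bounds, tw(G) = 3.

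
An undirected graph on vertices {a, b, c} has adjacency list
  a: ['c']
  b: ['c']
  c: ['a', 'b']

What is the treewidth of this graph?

A width-1 tree decomposition is:
Bags: B1 = {b, c}  B2 = {a, c}
Tree: B1–B2
Every bag has size at most 2, so the width is 2 − 1 = 1 and tw(G) ≤ 1. Since G has at least one edge (e.g. b–c), it is not an edgeless graph, so tw(G) ≥ 1. Therefore the treewidth is 1.

1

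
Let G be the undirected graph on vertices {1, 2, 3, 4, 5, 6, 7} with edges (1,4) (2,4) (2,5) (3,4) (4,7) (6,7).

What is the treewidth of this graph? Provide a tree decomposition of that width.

Every bag has size at most 2, so the width is 2 − 1 = 1 and tw(G) ≤ 1. Since G has at least one edge (e.g. 4–1), it is not an edgeless graph, so tw(G) ≥ 1. Therefore the treewidth is 1.

Treewidth 1.
Bags: B1 = {1, 4}  B2 = {3, 4}  B3 = {2, 4}  B4 = {4, 7}  B5 = {6, 7}  B6 = {2, 5}
Tree: B1–B2, B1–B3, B1–B4, B4–B5, B3–B6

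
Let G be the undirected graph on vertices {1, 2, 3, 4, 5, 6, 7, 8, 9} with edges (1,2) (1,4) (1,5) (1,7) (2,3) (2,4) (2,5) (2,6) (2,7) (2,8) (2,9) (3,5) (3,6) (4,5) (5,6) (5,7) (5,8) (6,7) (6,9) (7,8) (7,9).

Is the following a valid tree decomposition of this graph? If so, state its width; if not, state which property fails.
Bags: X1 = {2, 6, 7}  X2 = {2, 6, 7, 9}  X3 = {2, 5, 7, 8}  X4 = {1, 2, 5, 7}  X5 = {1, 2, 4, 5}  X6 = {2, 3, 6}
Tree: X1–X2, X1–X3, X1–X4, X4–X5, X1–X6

No — edge (5,6) lies in no bag.

A tree decomposition must satisfy three properties: every vertex lies in some bag; for every edge, both endpoints lie together in some bag; and for every vertex, the bags containing it form a connected subtree. Here edge (5,6) lies in no bag, so the decomposition is invalid.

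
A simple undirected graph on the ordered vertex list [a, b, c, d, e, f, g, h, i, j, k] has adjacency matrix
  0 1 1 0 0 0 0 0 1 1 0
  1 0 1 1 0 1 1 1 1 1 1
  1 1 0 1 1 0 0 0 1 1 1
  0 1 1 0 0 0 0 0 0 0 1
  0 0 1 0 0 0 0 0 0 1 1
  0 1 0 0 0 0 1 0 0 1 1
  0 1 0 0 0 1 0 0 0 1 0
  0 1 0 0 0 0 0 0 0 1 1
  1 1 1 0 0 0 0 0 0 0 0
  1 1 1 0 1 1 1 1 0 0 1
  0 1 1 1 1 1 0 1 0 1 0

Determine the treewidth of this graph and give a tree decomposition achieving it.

Each bag holds 4 vertices, so the decomposition has width 3, which upper-bounds the treewidth. Conversely, {c, e, j, k} is a clique of size 4, and the vertices of any clique must share a bag in every tree decomposition; so some bag has ≥ 4 vertices and tw(G) ≥ 3. Hence tw(G) = 3 exactly.

Treewidth 3.
Bags: B1 = {a, b, c, j}  B2 = {b, c, j, k}  B3 = {b, c, d, k}  B4 = {c, e, j, k}  B5 = {b, f, j, k}  B6 = {b, h, j, k}  B7 = {a, b, c, i}  B8 = {b, f, g, j}
Tree: B1–B2, B2–B3, B2–B4, B2–B5, B2–B6, B1–B7, B5–B8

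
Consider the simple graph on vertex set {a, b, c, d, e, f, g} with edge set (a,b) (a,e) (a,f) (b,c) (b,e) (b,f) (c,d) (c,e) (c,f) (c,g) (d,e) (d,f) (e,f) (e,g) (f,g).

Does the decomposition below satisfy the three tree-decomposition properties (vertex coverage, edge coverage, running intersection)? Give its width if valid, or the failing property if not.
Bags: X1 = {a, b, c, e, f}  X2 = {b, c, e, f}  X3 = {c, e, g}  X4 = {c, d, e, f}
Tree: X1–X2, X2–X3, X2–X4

A tree decomposition must satisfy three properties: every vertex lies in some bag; for every edge, both endpoints lie together in some bag; and for every vertex, the bags containing it form a connected subtree. Here edge (f,g) lies in no bag, so the decomposition is invalid.

No — edge (f,g) lies in no bag.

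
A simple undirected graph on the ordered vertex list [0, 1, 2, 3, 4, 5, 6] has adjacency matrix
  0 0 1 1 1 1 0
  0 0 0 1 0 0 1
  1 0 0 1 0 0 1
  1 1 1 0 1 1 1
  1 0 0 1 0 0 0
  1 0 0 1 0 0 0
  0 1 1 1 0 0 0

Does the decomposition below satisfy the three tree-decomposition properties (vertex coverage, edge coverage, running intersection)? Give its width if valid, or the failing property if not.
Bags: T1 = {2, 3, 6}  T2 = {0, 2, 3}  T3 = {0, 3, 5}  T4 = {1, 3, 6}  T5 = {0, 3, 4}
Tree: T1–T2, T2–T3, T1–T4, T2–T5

Yes; width 2.

Checking the three conditions: (i) the bags cover all of {0, 1, 2, 3, 4, 5, 6}; (ii) for each edge, some bag contains both endpoints; (iii) the bags containing any fixed vertex form a subtree. All hold, so the decomposition is valid with width 3 − 1 = 2.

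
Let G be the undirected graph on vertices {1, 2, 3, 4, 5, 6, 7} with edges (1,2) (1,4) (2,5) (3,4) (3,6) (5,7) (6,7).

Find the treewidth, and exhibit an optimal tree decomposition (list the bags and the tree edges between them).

Treewidth 2.
One such decomposition:
Bags: B1 = {1, 2, 4}  B2 = {2, 4, 5}  B3 = {4, 5, 7}  B4 = {4, 6, 7}  B5 = {3, 4, 6}
Tree: B1–B2, B2–B3, B3–B4, B4–B5

Each bag holds 3 vertices, so the decomposition has width 2, which upper-bounds the treewidth. Since 4–1–2–5–7–6–3–4 is a cycle in G, G is not acyclic. Forests are exactly the graphs of treewidth ≤ 1, so tw(G) ≥ 2. The upper and lower bounds meet at 2, so that is the treewidth.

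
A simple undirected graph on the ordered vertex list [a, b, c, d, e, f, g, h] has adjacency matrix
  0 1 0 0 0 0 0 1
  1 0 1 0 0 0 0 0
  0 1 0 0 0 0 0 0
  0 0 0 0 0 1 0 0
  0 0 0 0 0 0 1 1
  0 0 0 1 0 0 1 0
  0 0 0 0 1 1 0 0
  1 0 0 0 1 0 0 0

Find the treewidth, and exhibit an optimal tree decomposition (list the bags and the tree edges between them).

Treewidth 1.
Bags: B1 = {b, c}  B2 = {a, b}  B3 = {a, h}  B4 = {e, h}  B5 = {e, g}  B6 = {f, g}  B7 = {d, f}
Tree: B1–B2, B2–B3, B3–B4, B4–B5, B5–B6, B6–B7

Every bag has size at most 2, so the width is 2 − 1 = 1 and tw(G) ≤ 1. Any graph with an edge has treewidth ≥ 1, and G has the edge c–b. Hence tw(G) = 1 exactly.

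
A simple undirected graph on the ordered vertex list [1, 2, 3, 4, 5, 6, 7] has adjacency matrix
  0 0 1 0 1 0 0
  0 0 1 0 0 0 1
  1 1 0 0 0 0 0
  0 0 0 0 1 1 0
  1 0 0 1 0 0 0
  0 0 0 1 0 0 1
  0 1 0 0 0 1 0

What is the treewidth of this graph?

A width-2 tree decomposition is:
Bags: B1 = {4, 6, 7}  B2 = {2, 4, 7}  B3 = {2, 3, 4}  B4 = {1, 3, 4}  B5 = {1, 4, 5}
Tree: B1–B2, B2–B3, B3–B4, B4–B5
The largest bag has 3 vertices, giving width 2; this decomposition certifies tw(G) ≤ 2. Since 4–6–7–2–3–1–5–4 is a cycle in G, G is not acyclic. Forests are exactly the graphs of treewidth ≤ 1, so tw(G) ≥ 2. Hence tw(G) = 2 exactly.

2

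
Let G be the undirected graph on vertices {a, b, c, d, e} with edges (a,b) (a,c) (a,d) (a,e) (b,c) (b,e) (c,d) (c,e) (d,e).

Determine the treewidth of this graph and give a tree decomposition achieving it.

Treewidth 3.
One optimal decomposition is:
Bags: B1 = {a, b, c, e}  B2 = {a, c, d, e}
Tree: B1–B2

The largest bag has 4 vertices, giving width 3; this decomposition certifies tw(G) ≤ 3. On the other hand G contains the 4-clique {a, c, d, e}. A clique must lie in a single bag of any decomposition, so no decomposition can have width below 3. Therefore the treewidth is 3.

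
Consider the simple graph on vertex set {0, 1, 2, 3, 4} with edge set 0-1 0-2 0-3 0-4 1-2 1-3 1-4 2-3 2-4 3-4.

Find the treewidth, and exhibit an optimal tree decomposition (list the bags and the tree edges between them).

A single bag containing all 5 vertices is trivially a valid decomposition of width 4. Conversely, {0, 1, 2, 3, 4} is a clique of size 5, and the vertices of any clique must share a bag in every tree decomposition; so some bag has ≥ 5 vertices and tw(G) ≥ 4. Combining the bounds, tw(G) = 4.

Treewidth 4.
One optimal decomposition is:
Bags: B1 = {0, 1, 2, 3, 4}
Tree: (single bag)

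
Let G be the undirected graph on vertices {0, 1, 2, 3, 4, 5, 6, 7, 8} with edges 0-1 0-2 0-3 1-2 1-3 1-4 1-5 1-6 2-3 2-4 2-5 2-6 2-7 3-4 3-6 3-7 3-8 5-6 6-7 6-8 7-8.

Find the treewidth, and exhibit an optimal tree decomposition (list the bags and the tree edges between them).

Treewidth 3.
Bags: B1 = {2, 3, 6, 7}  B2 = {1, 2, 3, 6}  B3 = {0, 1, 2, 3}  B4 = {3, 6, 7, 8}  B5 = {1, 2, 5, 6}  B6 = {1, 2, 3, 4}
Tree: B1–B2, B2–B3, B1–B4, B2–B5, B2–B6

The largest bag has 4 vertices, giving width 3; this decomposition certifies tw(G) ≤ 3. Conversely, {3, 6, 7, 8} is a clique of size 4, and the vertices of any clique must share a bag in every tree decomposition; so some bag has ≥ 4 vertices and tw(G) ≥ 3. Therefore the treewidth is 3.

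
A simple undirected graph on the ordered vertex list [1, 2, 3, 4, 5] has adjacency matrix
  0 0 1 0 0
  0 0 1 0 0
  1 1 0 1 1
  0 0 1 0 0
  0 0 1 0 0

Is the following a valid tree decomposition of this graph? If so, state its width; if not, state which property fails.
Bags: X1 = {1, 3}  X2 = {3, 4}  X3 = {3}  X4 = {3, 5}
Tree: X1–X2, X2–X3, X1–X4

A tree decomposition must satisfy three properties: every vertex lies in some bag; for every edge, both endpoints lie together in some bag; and for every vertex, the bags containing it form a connected subtree. Here vertex 2 appears in no bag, so the decomposition is invalid.

No — vertex 2 appears in no bag.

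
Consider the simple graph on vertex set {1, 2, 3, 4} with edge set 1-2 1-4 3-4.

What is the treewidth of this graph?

A width-1 tree decomposition is:
Bags: B1 = {1, 4}  B2 = {1, 2}  B3 = {3, 4}
Tree: B1–B2, B1–B3
Every bag has size at most 2, so the width is 2 − 1 = 1 and tw(G) ≤ 1. Since G has at least one edge (e.g. 4–1), it is not an edgeless graph, so tw(G) ≥ 1. Combining the bounds, tw(G) = 1.

1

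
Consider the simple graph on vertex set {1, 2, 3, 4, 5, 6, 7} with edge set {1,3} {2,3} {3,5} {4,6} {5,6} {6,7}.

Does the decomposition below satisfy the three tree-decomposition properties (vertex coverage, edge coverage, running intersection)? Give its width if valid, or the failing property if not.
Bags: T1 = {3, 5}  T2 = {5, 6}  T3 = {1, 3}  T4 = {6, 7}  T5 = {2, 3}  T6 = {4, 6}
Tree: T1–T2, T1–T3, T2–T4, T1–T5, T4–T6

Every vertex of G appears in some bag (union = {1, 2, 3, 4, 5, 6, 7}); every edge is covered by a bag; and for each vertex v the set of bags containing v is connected in the bag tree. The decomposition is therefore valid. The largest bag has 2 vertices, so the width is 1.

Yes; width 1.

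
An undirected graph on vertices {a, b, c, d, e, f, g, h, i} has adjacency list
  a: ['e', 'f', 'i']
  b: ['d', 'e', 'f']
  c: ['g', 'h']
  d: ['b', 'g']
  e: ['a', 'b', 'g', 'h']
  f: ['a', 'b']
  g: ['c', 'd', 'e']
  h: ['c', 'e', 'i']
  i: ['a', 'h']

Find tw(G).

A width-3 tree decomposition is:
Bags: B1 = {a, c, h, i}  B2 = {a, c, e, h}  B3 = {a, c, e, g}  B4 = {a, e, f, g}  B5 = {b, e, f, g}  B6 = {b, d, f, g}
Tree: B1–B2, B2–B3, B3–B4, B4–B5, B5–B6
The largest bag has 4 vertices, giving width 3; this decomposition certifies tw(G) ≤ 3. For the lower bound: the 4 vertex sets {c,h,i}, {a}, {e}, {b,d,f,g} are disjoint, each induces a connected subgraph, and every pair is joined by at least one edge of G. Contracting each set to a single vertex therefore yields K_{4} as a minor, and since treewidth is minor-monotone, tw(G) ≥ tw(K_{4}) = 3. Therefore the treewidth is 3.

3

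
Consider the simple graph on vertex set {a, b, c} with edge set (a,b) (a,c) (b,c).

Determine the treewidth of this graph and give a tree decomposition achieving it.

Treewidth 2.
One such decomposition:
Bags: B1 = {a, b, c}
Tree: (single bag)

A single bag containing all 3 vertices is trivially a valid decomposition of width 2. For the lower bound, the 3 vertices {a, b, c} are pairwise adjacent, and any tree decomposition puts a clique entirely inside one bag — forcing width ≥ 2. Combining the bounds, tw(G) = 2.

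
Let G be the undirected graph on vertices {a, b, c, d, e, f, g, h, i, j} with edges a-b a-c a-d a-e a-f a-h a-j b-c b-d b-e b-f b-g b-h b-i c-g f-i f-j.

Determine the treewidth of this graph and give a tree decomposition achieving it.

Treewidth 2.
One optimal decomposition is:
Bags: B1 = {a, b, f}  B2 = {b, f, i}  B3 = {a, b, d}  B4 = {a, b, h}  B5 = {a, b, e}  B6 = {a, f, j}  B7 = {a, b, c}  B8 = {b, c, g}
Tree: B1–B2, B1–B3, B3–B4, B3–B5, B1–B6, B1–B7, B7–B8

Each bag holds 3 vertices, so the decomposition has width 2, which upper-bounds the treewidth. Conversely, {a, f, j} is a clique of size 3, and the vertices of any clique must share a bag in every tree decomposition; so some bag has ≥ 3 vertices and tw(G) ≥ 2. The upper and lower bounds meet at 2, so that is the treewidth.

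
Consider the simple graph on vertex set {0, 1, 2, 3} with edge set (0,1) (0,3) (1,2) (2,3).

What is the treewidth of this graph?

2

A width-2 tree decomposition is:
Bags: B1 = {0, 2, 3}  B2 = {0, 1, 2}
Tree: B1–B2
Each bag holds 3 vertices, so the decomposition has width 2, which upper-bounds the treewidth. For the lower bound, G contains the cycle 2–3–0–1–2, so G is not a forest; only forests have treewidth ≤ 1, hence tw(G) ≥ 2. Hence tw(G) = 2 exactly.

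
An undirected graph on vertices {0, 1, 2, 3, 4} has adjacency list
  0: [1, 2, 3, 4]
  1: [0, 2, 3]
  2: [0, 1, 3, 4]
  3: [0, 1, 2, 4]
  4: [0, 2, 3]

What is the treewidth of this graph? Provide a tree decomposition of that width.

The largest bag has 4 vertices, giving width 3; this decomposition certifies tw(G) ≤ 3. For the lower bound, the 4 vertices {0, 1, 2, 3} are pairwise adjacent, and any tree decomposition puts a clique entirely inside one bag — forcing width ≥ 3. The upper and lower bounds meet at 3, so that is the treewidth.

Treewidth 3.
One optimal decomposition is:
Bags: B1 = {0, 2, 3, 4}  B2 = {0, 1, 2, 3}
Tree: B1–B2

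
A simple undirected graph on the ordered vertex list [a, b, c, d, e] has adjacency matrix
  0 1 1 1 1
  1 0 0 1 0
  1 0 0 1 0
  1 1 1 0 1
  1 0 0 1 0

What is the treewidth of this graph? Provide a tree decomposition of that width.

The largest bag has 3 vertices, giving width 2; this decomposition certifies tw(G) ≤ 2. On the other hand G contains the 3-clique {a, d, e}. A clique must lie in a single bag of any decomposition, so no decomposition can have width below 2. Combining the bounds, tw(G) = 2.

Treewidth 2.
One such decomposition:
Bags: B1 = {a, d, e}  B2 = {a, b, d}  B3 = {a, c, d}
Tree: B1–B2, B1–B3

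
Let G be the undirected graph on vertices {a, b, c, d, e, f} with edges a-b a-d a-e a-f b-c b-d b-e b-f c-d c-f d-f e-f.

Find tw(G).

A width-3 tree decomposition is:
Bags: B1 = {b, c, d, f}  B2 = {a, b, d, f}  B3 = {a, b, e, f}
Tree: B1–B2, B2–B3
Each bag holds 4 vertices, so the decomposition has width 3, which upper-bounds the treewidth. For the lower bound, the 4 vertices {b, c, d, f} are pairwise adjacent, and any tree decomposition puts a clique entirely inside one bag — forcing width ≥ 3. The upper and lower bounds meet at 3, so that is the treewidth.

3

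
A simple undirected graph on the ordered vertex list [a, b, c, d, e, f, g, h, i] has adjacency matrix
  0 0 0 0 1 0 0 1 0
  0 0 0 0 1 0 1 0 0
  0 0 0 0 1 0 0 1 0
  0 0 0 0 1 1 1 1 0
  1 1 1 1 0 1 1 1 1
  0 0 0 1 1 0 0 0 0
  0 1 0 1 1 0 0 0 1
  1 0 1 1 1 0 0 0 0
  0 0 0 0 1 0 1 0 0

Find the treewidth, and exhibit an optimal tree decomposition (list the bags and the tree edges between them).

Treewidth 2.
One such decomposition:
Bags: B1 = {a, e, h}  B2 = {d, e, h}  B3 = {d, e, g}  B4 = {c, e, h}  B5 = {b, e, g}  B6 = {e, g, i}  B7 = {d, e, f}
Tree: B1–B2, B2–B3, B1–B4, B3–B5, B3–B6, B3–B7

Each bag holds 3 vertices, so the decomposition has width 2, which upper-bounds the treewidth. For the lower bound, the 3 vertices {d, e, g} are pairwise adjacent, and any tree decomposition puts a clique entirely inside one bag — forcing width ≥ 2. Hence tw(G) = 2 exactly.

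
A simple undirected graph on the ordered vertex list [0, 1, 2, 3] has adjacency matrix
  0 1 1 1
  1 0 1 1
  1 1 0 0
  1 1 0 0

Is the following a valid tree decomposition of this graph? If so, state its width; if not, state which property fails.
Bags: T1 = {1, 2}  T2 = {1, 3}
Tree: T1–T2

A tree decomposition must satisfy three properties: every vertex lies in some bag; for every edge, both endpoints lie together in some bag; and for every vertex, the bags containing it form a connected subtree. Here vertex 0 appears in no bag, so the decomposition is invalid.

No — vertex 0 appears in no bag.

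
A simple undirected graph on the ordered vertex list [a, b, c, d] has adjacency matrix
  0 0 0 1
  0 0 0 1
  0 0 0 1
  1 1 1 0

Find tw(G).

A width-1 tree decomposition is:
Bags: B1 = {b, d}  B2 = {c, d}  B3 = {a, d}
Tree: B1–B2, B1–B3
Every bag has size at most 2, so the width is 2 − 1 = 1 and tw(G) ≤ 1. Any graph with an edge has treewidth ≥ 1, and G has the edge d–b. The upper and lower bounds meet at 1, so that is the treewidth.

1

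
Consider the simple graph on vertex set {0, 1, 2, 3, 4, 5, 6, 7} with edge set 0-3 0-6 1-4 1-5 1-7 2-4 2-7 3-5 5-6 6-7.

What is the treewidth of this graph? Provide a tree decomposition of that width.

Every bag has size at most 3, so the width is 3 − 1 = 2 and tw(G) ≤ 2. For the lower bound, G contains the cycle 4–2–7–1–4, so G is not a forest; only forests have treewidth ≤ 1, hence tw(G) ≥ 2. Hence tw(G) = 2 exactly.

Treewidth 2.
One optimal decomposition is:
Bags: B1 = {1, 2, 4}  B2 = {1, 2, 7}  B3 = {1, 5, 7}  B4 = {5, 6, 7}  B5 = {3, 5, 6}  B6 = {0, 3, 6}
Tree: B1–B2, B2–B3, B3–B4, B4–B5, B5–B6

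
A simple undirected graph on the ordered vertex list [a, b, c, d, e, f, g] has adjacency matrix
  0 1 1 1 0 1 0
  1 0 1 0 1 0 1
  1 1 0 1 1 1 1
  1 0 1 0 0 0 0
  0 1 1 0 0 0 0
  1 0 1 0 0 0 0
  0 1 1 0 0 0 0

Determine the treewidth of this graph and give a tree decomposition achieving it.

Treewidth 2.
One optimal decomposition is:
Bags: B1 = {b, c, g}  B2 = {a, b, c}  B3 = {b, c, e}  B4 = {a, c, f}  B5 = {a, c, d}
Tree: B1–B2, B2–B3, B2–B4, B2–B5

Each bag holds 3 vertices, so the decomposition has width 2, which upper-bounds the treewidth. Conversely, {a, c, d} is a clique of size 3, and the vertices of any clique must share a bag in every tree decomposition; so some bag has ≥ 3 vertices and tw(G) ≥ 2. Therefore the treewidth is 2.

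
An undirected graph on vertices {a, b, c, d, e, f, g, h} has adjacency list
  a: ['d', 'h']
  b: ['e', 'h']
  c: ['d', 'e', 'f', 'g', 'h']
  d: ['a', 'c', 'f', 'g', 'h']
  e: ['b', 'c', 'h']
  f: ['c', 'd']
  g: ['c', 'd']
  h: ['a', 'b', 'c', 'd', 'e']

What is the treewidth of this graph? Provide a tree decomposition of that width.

The largest bag has 3 vertices, giving width 2; this decomposition certifies tw(G) ≤ 2. Conversely, {c, d, g} is a clique of size 3, and the vertices of any clique must share a bag in every tree decomposition; so some bag has ≥ 3 vertices and tw(G) ≥ 2. The upper and lower bounds meet at 2, so that is the treewidth.

Treewidth 2.
One such decomposition:
Bags: B1 = {c, d, g}  B2 = {c, d, f}  B3 = {c, d, h}  B4 = {c, e, h}  B5 = {b, e, h}  B6 = {a, d, h}
Tree: B1–B2, B1–B3, B3–B4, B4–B5, B3–B6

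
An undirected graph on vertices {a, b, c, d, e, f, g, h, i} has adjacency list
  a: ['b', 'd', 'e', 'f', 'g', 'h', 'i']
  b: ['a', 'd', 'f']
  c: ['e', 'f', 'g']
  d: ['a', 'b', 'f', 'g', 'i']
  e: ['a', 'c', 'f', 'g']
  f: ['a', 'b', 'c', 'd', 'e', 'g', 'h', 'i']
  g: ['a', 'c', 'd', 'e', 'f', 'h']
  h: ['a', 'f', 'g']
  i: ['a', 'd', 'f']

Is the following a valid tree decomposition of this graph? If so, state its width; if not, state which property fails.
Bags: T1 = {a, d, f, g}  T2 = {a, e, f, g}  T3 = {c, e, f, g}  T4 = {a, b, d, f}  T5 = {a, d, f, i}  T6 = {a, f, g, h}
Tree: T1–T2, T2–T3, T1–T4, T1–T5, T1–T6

Yes; width 3.

Checking the three conditions: (i) the bags cover all of {a, b, c, d, e, f, g, h, i}; (ii) for each edge, some bag contains both endpoints; (iii) the bags containing any fixed vertex form a subtree. All hold, so the decomposition is valid with width 4 − 1 = 3.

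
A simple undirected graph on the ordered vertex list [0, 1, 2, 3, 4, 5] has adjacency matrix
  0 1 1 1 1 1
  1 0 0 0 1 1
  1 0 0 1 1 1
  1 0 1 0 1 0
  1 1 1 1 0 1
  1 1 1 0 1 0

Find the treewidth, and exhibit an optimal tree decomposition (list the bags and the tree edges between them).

Every bag has size at most 4, so the width is 4 − 1 = 3 and tw(G) ≤ 3. Conversely, {0, 1, 4, 5} is a clique of size 4, and the vertices of any clique must share a bag in every tree decomposition; so some bag has ≥ 4 vertices and tw(G) ≥ 3. Therefore the treewidth is 3.

Treewidth 3.
One such decomposition:
Bags: B1 = {0, 1, 4, 5}  B2 = {0, 2, 4, 5}  B3 = {0, 2, 3, 4}
Tree: B1–B2, B2–B3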